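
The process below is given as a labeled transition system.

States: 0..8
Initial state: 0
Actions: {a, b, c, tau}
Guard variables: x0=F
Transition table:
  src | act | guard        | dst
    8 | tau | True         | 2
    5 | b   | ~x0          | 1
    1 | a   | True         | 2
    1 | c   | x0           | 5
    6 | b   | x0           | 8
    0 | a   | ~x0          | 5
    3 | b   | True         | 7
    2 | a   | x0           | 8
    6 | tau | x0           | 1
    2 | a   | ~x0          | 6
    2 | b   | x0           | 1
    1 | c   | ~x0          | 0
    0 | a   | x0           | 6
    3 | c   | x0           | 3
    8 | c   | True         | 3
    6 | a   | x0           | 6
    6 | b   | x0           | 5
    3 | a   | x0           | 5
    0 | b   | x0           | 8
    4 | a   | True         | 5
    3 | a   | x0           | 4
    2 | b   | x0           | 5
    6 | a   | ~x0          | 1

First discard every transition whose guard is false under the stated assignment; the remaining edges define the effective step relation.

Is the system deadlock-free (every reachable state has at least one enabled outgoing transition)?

Reachable = {0,1,2,5,6}
  0: a→5  [1 exit(s)]
  1: a→2  c→0  [2 exit(s)]
  2: a→6  [1 exit(s)]
  5: b→1  [1 exit(s)]
  6: a→1  [1 exit(s)]

Answer: DEADLOCK-FREE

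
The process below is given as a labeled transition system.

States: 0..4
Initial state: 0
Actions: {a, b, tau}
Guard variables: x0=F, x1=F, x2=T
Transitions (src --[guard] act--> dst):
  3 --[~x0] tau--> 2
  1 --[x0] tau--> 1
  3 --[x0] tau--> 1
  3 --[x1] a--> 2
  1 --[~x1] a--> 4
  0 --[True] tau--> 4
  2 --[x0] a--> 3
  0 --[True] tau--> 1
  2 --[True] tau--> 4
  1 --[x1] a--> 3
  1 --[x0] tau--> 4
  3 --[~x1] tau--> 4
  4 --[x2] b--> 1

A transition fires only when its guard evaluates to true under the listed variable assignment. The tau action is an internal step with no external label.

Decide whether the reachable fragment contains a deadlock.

Answer: DEADLOCK-FREE

Working:
R = {0,1,4}
  0: tau→1  tau→4  [2 out]
  1: a→4  [1 out]
  4: b→1  [1 out]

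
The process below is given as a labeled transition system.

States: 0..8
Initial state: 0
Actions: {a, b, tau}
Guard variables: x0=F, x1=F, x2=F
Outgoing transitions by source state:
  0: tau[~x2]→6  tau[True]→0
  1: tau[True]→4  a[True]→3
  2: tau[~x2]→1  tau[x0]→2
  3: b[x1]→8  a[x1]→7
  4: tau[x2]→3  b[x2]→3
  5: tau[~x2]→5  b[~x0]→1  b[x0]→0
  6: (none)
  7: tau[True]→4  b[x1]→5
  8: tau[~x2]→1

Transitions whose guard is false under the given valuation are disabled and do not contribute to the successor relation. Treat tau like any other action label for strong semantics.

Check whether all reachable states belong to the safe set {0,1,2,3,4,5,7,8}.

Answer: INVARIANT VIOLATED at state 6

Trace:
Allowed set {0,1,2,3,4,5,7,8}
R = {0,6}
  0: ✓
  6: ✗ unsafe
counterexample path to 6: tau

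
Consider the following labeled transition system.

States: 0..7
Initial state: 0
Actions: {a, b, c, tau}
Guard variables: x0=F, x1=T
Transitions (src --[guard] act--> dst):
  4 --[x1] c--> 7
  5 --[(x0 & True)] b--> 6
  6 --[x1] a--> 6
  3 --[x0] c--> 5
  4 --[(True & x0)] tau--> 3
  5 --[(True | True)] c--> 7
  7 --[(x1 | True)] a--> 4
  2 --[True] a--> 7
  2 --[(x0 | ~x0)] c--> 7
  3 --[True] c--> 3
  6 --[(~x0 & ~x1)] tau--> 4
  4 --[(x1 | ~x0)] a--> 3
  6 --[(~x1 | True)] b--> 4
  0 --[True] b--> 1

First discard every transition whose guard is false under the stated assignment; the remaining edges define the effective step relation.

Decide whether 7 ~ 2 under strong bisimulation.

Answer: NOT BISIMILAR

Analysis:
Bisimulation quotient by refinement:
  π0 = {{0,1,2,3,4,5,6,7}}
  π1 = {{0},{1},{2,4},{3,5},{6},{7}}
  π2 = {{0},{1},{2},{3},{4},{5},{6},{7}}
Fixed point at round 3; 8 class(es).
class of 7: {7}; class of 2: {2}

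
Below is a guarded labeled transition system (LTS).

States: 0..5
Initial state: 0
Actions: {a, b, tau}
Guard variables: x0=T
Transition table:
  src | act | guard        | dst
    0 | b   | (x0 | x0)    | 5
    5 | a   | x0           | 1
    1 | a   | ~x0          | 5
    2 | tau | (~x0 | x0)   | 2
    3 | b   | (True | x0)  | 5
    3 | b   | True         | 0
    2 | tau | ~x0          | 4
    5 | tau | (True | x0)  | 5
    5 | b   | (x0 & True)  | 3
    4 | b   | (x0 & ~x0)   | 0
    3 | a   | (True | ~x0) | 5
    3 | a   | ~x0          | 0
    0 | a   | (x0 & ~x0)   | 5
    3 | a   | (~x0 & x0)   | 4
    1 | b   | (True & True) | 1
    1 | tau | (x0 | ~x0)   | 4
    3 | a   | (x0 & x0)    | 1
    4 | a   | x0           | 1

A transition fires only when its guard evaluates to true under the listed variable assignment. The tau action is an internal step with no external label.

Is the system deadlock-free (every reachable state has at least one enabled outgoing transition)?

Reachable = {0,1,3,4,5}
  0: b→5  [1 out]
  1: b→1  tau→4  [2 out]
  3: a→1  a→5  b→0  b→5  [4 out]
  4: a→1  [1 out]
  5: a→1  b→3  tau→5  [3 out]

Answer: DEADLOCK-FREE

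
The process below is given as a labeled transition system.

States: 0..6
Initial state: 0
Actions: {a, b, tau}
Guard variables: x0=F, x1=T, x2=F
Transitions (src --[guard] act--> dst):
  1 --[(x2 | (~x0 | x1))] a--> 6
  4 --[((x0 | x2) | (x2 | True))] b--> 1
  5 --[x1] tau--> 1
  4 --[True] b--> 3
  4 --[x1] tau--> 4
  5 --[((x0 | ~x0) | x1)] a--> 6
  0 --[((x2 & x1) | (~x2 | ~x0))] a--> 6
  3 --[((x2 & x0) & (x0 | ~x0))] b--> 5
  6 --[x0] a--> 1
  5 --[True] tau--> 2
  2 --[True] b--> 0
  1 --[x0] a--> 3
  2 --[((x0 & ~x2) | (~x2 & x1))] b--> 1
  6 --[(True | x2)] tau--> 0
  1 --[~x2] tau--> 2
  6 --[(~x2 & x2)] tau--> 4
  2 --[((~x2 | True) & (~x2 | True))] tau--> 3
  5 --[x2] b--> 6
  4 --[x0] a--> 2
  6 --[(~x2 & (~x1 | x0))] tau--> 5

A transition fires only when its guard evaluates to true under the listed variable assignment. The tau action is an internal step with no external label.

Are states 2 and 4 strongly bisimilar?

Answer: NOT BISIMILAR

Analysis:
Bisimulation quotient by refinement:
  π0 = {{0,1,2,3,4,5,6}}
  π1 = {{0},{1,5},{2,4},{3},{6}}
  π2 = {{0},{1},{2},{3},{4},{5},{6}}
7 equivalence class(es) (converged in 3)
[2]={2}  [4]={4}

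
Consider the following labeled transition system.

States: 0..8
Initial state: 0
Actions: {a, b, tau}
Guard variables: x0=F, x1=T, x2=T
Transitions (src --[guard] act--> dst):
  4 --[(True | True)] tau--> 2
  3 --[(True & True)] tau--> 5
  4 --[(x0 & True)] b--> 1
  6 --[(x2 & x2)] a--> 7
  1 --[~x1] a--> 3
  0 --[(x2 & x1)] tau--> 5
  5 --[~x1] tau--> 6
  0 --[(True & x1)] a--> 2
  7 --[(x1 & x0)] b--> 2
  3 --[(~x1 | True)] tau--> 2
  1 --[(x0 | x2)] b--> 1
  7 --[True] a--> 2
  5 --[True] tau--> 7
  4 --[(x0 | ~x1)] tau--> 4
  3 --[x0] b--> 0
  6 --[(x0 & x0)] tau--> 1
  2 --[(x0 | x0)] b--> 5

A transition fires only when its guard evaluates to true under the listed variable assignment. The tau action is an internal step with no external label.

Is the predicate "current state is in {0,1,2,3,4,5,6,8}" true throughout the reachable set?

Answer: INVARIANT VIOLATED at state 7

Trace:
Inv-set: {0,1,2,3,4,5,6,8}
Reach set: {0,2,5,7}
  0: ✓
  2: ✓
  5: ✓
  7: outside
reach 7 via tau·tau — violates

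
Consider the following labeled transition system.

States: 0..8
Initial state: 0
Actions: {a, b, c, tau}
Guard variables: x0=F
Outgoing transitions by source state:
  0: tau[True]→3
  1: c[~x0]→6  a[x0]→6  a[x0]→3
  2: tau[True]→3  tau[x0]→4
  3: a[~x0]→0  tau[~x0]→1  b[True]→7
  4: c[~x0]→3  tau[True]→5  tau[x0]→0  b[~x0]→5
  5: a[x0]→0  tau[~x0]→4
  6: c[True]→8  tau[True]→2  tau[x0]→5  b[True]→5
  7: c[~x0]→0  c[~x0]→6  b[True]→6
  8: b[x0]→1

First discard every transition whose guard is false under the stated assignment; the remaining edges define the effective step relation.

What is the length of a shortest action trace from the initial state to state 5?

Answer: 4

Trace:
BFS to 5:
  Layer 0: {0}
  Layer 1: {3}
  Layer 2: {1,7}
  Layer 3: {6}
  Layer 4: {2,5,8}
5 enters at depth 4; path tau·b·b·b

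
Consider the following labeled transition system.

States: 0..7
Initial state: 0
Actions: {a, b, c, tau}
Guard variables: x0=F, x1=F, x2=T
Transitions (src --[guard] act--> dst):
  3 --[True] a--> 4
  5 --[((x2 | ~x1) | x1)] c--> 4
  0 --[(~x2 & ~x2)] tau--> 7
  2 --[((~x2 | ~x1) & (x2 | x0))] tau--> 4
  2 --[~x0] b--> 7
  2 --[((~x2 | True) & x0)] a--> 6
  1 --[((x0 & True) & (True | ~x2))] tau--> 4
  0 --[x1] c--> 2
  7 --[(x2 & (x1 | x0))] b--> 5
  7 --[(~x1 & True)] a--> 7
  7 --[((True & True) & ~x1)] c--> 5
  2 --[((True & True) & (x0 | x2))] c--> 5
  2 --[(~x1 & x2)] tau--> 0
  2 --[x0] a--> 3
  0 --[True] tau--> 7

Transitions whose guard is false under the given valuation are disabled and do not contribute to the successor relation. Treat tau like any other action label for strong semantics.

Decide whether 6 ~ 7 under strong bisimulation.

Answer: NOT BISIMILAR

Analysis:
Bisimulation quotient by refinement:
  π0 = {{0,1,2,3,4,5,6,7}}
  π1 = {{0},{1,4,6},{2},{3},{5},{7}}
Fixed point at round 2; 6 class(es).
[6]={1,4,6}  [7]={7}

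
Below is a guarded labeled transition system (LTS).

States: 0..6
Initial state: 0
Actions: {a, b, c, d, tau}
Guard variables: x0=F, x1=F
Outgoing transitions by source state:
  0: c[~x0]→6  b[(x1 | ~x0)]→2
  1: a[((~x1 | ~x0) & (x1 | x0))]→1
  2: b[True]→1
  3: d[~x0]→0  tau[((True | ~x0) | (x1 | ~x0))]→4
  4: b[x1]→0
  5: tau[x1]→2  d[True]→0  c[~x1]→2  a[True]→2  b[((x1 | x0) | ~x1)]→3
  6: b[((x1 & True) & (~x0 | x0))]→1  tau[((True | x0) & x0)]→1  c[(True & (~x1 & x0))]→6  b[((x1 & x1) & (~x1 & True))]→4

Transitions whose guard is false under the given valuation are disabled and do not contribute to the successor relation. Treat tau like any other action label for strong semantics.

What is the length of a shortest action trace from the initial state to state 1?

Breadth-first toward 1:
  L0 = {0}
  L1 = {2,6}
  L2 = {1}
depth(1)=2, e.g. b·b

Answer: 2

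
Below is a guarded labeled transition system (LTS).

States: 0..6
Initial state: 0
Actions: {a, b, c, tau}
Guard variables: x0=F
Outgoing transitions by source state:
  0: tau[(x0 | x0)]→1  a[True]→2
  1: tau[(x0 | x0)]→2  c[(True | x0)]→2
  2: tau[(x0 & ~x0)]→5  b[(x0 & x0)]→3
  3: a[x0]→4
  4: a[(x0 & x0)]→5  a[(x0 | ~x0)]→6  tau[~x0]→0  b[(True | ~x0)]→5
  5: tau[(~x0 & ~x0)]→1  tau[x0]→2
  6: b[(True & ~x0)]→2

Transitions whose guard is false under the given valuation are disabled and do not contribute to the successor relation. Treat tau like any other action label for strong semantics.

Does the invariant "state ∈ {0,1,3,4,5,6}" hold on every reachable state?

Allowed set {0,1,3,4,5,6}
Reach set: {0,2}
  0: ✓
  2: outside
witness against invariant: a → 2

Answer: INVARIANT VIOLATED at state 2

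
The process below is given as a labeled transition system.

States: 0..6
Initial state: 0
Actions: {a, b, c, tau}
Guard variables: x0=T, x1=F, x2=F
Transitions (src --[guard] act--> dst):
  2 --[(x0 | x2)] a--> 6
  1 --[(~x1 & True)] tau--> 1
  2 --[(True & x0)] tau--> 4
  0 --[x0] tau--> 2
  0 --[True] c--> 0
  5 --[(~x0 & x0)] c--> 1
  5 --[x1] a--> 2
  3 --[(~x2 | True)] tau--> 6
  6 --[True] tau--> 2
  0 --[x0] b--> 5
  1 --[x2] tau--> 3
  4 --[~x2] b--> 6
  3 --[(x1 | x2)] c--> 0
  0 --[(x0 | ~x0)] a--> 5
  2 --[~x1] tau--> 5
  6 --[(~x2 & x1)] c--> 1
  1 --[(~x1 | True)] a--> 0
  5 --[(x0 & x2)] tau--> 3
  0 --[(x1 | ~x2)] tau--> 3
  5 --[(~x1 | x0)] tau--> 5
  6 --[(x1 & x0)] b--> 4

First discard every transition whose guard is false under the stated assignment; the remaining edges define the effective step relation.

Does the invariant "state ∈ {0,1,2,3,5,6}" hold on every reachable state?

Inv-set: {0,1,2,3,5,6}
R = {0,2,3,4,5,6}
  0: safe
  2: safe
  3: safe
  4: outside
  5: safe
  6: safe
counterexample path to 4: tau·tau

Answer: INVARIANT VIOLATED at state 4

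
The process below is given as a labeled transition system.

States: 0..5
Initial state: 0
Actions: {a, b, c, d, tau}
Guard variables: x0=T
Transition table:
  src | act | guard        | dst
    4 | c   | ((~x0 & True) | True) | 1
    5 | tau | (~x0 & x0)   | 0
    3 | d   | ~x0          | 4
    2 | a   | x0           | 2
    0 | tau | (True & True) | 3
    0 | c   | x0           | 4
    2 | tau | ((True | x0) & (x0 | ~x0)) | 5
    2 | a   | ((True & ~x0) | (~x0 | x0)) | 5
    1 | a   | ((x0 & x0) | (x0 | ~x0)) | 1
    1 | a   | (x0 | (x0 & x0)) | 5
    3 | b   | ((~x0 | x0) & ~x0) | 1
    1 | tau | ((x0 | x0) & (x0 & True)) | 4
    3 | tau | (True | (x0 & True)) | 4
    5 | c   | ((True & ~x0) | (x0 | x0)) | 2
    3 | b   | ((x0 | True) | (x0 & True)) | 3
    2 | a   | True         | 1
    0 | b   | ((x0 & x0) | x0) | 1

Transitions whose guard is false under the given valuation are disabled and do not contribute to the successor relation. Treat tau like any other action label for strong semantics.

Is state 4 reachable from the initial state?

14 transition(s) survive guard evaluation.
L0 = {0}
L1 = {1,3,4}  total {0,1,3,4}
L2 = {5}  total {0,1,3,4,5}
L3 = {2}  total {0,1,2,3,4,5}
Reachable = {0,1,2,3,4,5}
witness 4: c

Answer: REACHABLE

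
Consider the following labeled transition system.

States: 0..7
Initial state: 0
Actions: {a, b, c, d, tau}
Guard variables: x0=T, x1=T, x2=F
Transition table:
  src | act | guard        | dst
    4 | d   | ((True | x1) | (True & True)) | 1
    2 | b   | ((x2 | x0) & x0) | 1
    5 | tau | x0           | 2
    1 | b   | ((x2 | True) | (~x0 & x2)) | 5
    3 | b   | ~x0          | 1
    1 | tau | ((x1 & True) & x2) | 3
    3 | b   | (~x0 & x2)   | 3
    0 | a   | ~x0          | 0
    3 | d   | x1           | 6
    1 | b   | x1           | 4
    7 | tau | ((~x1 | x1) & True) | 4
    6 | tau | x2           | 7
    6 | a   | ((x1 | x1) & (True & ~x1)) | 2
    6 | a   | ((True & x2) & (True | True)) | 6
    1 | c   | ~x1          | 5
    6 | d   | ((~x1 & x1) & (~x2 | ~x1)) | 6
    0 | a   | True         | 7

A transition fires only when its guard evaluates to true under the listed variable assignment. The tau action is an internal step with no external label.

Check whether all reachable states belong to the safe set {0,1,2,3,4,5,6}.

Inv-set: {0,1,2,3,4,5,6}
R = {0,1,2,4,5,7}
  0: ✓
  1: ✓
  2: ✓
  4: ✓
  5: ✓
  7: ✗ unsafe
counterexample path to 7: a

Answer: INVARIANT VIOLATED at state 7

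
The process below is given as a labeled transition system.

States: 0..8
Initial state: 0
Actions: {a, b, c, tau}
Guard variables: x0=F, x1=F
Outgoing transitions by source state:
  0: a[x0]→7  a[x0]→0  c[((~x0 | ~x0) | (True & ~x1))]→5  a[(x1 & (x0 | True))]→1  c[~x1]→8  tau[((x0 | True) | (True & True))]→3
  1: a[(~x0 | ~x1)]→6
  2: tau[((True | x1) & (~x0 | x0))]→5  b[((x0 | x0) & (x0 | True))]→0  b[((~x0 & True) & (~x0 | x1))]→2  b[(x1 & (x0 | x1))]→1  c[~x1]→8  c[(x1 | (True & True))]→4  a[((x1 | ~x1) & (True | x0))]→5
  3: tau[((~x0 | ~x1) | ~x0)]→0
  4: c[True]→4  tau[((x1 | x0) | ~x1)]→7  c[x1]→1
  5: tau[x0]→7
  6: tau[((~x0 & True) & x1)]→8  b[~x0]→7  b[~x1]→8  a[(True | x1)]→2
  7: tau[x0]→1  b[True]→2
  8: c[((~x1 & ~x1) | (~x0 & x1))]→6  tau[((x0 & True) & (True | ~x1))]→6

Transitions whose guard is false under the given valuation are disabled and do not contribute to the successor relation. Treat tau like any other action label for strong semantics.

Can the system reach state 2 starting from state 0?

Answer: REACHABLE

Analysis:
After dropping false guards: 17 live edges.
Layer 0: {0}
Layer 1: {3,5,8}  cumulative {0,3,5,8}
Layer 2: {6}  cumulative {0,3,5,6,8}
Layer 3: {2,7}  cumulative {0,2,3,5,6,7,8}
Layer 4: {4}  cumulative {0,2,3,4,5,6,7,8}
Reach set: {0,2,3,4,5,6,7,8}
Path to 2: c·c·a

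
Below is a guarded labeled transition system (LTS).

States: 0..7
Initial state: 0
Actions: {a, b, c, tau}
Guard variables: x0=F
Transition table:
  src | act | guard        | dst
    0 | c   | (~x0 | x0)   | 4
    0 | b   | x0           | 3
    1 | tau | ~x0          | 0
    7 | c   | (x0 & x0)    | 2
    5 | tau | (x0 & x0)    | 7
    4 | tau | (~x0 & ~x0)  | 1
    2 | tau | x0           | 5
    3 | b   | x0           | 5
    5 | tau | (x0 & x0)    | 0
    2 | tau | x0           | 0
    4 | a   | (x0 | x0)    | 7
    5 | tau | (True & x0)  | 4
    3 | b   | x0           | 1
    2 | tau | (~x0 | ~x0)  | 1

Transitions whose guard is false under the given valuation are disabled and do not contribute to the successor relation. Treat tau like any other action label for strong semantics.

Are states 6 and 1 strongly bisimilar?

Compute ~ classes (split until stable):
  round 0: {{0,1,2,3,4,5,6,7}}
  round 1: {{0},{1,2,4},{3,5,6,7}}
  round 2: {{0},{1},{2,4},{3,5,6,7}}
4 equivalence class(es) (converged in 3)
6∈{3,5,6,7}, 1∈{1}

Answer: NOT BISIMILAR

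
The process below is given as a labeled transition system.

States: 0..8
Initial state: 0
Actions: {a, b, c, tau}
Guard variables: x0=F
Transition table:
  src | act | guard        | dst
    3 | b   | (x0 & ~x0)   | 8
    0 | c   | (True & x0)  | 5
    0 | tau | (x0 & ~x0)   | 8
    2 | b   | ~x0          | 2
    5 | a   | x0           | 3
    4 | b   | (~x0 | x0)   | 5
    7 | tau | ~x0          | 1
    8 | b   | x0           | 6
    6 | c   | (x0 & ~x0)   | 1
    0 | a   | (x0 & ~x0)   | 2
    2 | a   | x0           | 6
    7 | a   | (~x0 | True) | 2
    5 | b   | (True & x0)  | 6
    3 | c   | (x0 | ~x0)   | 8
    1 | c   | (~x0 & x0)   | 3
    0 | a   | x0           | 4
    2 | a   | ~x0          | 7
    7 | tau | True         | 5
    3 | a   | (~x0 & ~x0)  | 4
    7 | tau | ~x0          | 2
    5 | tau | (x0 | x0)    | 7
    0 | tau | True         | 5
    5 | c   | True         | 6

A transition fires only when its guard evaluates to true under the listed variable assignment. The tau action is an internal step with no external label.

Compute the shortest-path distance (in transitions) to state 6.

Breadth-first toward 6:
  L0 = {0}
  L1 = {5}
  L2 = {6}
first hit 6 at d=2 via tau·c

Answer: 2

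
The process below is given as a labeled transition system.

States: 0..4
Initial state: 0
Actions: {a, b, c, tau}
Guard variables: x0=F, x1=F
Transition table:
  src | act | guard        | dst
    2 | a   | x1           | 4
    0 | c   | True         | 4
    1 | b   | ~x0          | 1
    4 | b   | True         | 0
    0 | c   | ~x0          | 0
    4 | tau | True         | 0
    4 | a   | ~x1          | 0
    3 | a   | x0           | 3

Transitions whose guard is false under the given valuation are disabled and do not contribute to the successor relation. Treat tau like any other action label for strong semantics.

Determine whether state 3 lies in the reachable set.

Answer: UNREACHABLE

Analysis:
Guard filter leaves 6 enabled edge(s).
depth 0: {0}
depth 1: {4}  now seen {0,4}
Reachable = {0,4}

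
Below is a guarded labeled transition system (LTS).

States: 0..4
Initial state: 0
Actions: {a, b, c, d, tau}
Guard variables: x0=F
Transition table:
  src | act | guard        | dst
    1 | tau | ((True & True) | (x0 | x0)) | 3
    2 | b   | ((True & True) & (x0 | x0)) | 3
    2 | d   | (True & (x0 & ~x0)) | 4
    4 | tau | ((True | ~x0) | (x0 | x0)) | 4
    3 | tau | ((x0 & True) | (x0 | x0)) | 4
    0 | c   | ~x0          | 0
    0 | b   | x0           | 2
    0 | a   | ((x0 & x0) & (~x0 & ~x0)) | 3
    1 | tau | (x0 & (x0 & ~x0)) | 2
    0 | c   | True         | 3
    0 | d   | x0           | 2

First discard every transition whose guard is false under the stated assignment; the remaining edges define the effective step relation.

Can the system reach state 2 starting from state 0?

Answer: UNREACHABLE

Trace:
4 transition(s) survive guard evaluation.
depth 0: {0}
depth 1: {3}  now seen {0,3}
R = {0,3}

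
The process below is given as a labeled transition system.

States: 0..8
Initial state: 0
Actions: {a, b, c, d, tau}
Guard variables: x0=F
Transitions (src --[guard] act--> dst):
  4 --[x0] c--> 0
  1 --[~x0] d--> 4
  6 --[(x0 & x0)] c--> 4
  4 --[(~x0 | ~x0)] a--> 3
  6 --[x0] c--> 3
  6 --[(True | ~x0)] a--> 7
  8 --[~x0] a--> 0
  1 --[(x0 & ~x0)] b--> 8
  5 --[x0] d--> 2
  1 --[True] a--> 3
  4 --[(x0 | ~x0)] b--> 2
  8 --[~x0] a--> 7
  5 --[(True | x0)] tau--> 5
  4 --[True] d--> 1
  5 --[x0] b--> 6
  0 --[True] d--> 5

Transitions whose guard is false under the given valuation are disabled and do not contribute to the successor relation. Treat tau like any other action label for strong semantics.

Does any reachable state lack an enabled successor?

Reach set: {0,5}
  0: d→5  [1 exit(s)]
  5: tau→5  [1 exit(s)]

Answer: DEADLOCK-FREE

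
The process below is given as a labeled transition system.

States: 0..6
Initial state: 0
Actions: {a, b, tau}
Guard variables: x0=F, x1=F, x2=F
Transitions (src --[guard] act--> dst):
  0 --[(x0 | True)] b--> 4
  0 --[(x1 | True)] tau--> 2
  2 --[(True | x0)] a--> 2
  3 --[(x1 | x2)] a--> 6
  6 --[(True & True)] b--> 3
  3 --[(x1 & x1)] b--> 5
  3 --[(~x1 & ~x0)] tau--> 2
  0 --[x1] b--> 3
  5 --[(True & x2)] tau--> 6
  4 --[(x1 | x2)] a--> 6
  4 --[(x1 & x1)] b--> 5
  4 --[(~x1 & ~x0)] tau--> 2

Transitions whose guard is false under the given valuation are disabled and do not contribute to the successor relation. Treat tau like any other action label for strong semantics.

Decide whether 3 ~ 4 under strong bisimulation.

Answer: BISIMILAR

Trace:
Compute ~ classes (split until stable):
  P[0] = {{0,1,2,3,4,5,6}}
  P[1] = {{0},{1,5},{2},{3,4},{6}}
Fixed point at round 2; 5 class(es).
class of 3: {3,4}; class of 4: {3,4}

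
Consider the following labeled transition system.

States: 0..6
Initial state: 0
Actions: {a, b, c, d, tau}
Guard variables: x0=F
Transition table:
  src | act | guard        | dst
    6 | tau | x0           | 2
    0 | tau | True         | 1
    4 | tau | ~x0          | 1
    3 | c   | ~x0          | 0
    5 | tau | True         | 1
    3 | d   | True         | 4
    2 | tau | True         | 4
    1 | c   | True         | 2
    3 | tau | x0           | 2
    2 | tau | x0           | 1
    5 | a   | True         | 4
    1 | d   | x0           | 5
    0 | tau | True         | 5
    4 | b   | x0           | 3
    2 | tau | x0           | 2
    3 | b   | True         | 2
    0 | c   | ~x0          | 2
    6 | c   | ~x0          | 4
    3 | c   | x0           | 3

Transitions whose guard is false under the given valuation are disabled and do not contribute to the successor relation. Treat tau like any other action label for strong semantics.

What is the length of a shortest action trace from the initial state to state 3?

Answer: UNREACHABLE

Analysis:
BFS to 3:
  Layer 0: {0}
  Layer 1: {1,2,5}
  Layer 2: {4}
3 never appears.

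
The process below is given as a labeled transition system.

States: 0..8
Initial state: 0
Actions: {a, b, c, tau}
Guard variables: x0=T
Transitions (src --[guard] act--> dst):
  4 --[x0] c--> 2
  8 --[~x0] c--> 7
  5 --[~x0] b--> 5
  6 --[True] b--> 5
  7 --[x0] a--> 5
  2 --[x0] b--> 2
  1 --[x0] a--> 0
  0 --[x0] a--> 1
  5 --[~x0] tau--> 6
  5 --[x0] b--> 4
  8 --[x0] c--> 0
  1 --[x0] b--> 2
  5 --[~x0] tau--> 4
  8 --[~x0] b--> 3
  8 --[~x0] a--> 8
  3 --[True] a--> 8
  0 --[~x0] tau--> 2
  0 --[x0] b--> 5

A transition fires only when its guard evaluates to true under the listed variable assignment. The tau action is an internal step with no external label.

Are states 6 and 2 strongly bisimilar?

Answer: NOT BISIMILAR

Trace:
Compute ~ classes (split until stable):
  round 0: {{0,1,2,3,4,5,6,7,8}}
  round 1: {{0,1},{2,5,6},{3,7},{4,8}}
  round 2: {{0,1},{2,6},{3},{4},{5},{7},{8}}
  round 3: {{0},{1},{2},{3},{4},{5},{6},{7},{8}}
stable after 4 split(s): 9 block(s)
[6]={6}  [2]={2}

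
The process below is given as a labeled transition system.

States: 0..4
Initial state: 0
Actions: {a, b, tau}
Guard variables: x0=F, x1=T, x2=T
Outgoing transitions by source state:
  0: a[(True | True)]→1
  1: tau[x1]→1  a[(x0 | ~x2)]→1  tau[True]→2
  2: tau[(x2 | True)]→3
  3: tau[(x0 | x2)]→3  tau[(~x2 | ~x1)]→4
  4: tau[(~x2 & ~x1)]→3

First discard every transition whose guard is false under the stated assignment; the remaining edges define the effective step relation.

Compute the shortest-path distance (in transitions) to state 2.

Answer: 2

Analysis:
Breadth-first toward 2:
  L0 = {0}
  L1 = {1}
  L2 = {2}
depth(2)=2, e.g. a·tau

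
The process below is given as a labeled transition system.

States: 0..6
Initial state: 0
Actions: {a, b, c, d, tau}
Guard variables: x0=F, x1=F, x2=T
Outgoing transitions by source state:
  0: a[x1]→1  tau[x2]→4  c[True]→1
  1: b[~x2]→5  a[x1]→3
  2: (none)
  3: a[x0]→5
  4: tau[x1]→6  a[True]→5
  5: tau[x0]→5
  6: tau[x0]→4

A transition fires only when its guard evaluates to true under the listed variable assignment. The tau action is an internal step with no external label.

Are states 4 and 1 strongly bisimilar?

Compute ~ classes (split until stable):
  π0 = {{0,1,2,3,4,5,6}}
  π1 = {{0},{1,2,3,5,6},{4}}
Fixed point at round 2; 3 class(es).
[4]={4}  [1]={1,2,3,5,6}

Answer: NOT BISIMILAR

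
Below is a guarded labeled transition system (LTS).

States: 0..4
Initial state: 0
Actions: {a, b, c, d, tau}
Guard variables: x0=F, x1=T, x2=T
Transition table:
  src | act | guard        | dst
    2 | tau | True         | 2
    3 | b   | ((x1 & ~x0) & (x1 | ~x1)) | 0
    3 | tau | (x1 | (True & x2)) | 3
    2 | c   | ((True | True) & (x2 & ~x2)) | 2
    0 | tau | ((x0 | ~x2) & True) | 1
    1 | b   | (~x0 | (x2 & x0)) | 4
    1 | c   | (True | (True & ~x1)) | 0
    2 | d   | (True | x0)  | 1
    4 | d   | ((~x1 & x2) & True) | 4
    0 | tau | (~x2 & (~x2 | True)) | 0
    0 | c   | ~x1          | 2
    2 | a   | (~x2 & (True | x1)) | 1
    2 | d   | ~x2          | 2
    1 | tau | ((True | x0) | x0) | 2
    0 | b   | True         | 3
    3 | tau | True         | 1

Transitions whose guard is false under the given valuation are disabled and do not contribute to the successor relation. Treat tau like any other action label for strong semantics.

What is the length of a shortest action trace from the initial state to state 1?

Answer: 2

Analysis:
Layered search for 1:
  L0 = {0}
  L1 = {3}
  L2 = {1}
depth(1)=2, e.g. b·tau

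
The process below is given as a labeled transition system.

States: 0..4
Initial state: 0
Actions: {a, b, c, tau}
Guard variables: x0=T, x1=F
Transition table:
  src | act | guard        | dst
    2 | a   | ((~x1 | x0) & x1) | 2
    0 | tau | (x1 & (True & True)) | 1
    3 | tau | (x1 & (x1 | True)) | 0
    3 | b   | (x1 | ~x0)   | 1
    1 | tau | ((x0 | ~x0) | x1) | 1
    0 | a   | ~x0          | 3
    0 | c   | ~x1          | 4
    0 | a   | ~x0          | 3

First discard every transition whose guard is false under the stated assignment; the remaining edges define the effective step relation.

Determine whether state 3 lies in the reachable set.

2 transition(s) survive guard evaluation.
L0 = {0}
L1 = {4}  now seen {0,4}
Reach set: {0,4}

Answer: UNREACHABLE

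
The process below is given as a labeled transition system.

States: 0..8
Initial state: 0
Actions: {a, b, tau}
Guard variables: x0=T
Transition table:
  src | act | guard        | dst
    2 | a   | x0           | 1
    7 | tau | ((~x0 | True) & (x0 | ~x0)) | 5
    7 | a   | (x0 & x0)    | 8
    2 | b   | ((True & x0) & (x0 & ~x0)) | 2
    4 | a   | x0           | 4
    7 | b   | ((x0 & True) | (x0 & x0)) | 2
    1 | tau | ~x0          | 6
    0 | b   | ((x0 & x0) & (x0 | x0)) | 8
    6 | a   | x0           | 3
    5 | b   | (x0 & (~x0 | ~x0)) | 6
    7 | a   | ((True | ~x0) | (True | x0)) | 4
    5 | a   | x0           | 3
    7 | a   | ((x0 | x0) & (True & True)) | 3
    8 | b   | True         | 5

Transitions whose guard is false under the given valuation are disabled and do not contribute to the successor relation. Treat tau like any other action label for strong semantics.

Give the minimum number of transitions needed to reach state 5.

Answer: 2

Analysis:
Breadth-first toward 5:
  Layer 0: {0}
  Layer 1: {8}
  Layer 2: {5}
5 enters at depth 2; path b·b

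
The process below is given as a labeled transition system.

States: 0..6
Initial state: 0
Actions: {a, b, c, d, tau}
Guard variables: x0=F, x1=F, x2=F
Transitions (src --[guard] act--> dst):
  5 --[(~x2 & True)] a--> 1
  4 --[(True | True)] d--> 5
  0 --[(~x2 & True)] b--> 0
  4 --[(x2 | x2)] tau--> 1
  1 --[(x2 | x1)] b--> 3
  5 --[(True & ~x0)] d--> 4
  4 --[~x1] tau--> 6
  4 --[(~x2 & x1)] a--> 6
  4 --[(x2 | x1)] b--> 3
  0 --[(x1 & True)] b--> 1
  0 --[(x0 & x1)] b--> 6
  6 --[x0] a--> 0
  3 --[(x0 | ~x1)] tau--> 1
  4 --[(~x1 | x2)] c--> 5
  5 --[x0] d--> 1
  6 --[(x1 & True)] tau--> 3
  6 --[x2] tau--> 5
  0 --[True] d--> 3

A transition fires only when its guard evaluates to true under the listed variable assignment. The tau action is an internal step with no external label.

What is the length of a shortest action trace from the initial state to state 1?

Answer: 2

Analysis:
Layered search for 1:
  Layer 0: {0}
  Layer 1: {3}
  Layer 2: {1}
1 enters at depth 2; path d·tau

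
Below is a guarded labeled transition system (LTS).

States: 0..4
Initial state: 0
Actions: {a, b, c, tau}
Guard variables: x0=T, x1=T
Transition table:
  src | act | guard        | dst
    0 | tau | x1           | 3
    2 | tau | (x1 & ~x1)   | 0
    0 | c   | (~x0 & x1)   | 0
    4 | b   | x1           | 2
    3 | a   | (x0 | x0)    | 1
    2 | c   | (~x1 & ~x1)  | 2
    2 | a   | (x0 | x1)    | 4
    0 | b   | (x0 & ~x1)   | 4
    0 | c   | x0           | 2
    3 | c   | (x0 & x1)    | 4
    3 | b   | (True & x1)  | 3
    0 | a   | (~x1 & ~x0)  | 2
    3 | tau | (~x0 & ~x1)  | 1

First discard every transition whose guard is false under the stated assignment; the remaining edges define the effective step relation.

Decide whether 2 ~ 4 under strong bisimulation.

Answer: NOT BISIMILAR

Analysis:
Bisimulation quotient by refinement:
  P[0] = {{0,1,2,3,4}}
  P[1] = {{0},{1},{2},{3},{4}}
5 equivalence class(es) (converged in 2)
[2]={2}  [4]={4}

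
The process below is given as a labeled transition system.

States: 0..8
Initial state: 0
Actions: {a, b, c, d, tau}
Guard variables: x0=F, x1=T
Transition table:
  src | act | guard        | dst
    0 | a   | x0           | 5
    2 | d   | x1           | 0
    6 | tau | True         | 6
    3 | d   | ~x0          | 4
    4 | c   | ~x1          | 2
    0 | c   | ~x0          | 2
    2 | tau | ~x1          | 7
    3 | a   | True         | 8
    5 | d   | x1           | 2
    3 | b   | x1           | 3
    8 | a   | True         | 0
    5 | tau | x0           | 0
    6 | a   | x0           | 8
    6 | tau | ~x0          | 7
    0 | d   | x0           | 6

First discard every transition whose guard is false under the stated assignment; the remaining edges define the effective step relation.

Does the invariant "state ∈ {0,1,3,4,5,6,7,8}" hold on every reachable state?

Answer: INVARIANT VIOLATED at state 2

Trace:
Inv-set: {0,1,3,4,5,6,7,8}
R = {0,2}
  0: ✓
  2: VIOLATES
counterexample path to 2: c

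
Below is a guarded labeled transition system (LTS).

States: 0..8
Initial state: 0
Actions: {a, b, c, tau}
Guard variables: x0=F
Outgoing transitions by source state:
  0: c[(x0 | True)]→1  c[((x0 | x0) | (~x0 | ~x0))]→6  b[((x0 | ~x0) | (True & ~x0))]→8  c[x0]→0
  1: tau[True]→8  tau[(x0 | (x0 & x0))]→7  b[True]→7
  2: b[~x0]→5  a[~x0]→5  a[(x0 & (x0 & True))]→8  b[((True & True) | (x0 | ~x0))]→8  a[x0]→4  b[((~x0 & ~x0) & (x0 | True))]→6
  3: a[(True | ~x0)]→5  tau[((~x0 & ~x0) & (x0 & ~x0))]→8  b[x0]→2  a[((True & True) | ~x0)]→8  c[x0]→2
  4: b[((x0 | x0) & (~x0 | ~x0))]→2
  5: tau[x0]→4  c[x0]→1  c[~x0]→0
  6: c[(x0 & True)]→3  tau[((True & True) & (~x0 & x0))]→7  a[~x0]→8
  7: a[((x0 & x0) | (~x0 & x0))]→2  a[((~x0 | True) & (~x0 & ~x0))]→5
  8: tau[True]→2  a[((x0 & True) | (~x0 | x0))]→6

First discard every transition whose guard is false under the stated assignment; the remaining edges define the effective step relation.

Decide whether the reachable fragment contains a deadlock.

Answer: DEADLOCK-FREE

Trace:
Reach set: {0,1,2,5,6,7,8}
  0: b→8  c→1  c→6  [3 out]
  1: b→7  tau→8  [2 out]
  2: a→5  b→5  b→6  b→8  [4 out]
  5: c→0  [1 out]
  6: a→8  [1 out]
  7: a→5  [1 out]
  8: a→6  tau→2  [2 out]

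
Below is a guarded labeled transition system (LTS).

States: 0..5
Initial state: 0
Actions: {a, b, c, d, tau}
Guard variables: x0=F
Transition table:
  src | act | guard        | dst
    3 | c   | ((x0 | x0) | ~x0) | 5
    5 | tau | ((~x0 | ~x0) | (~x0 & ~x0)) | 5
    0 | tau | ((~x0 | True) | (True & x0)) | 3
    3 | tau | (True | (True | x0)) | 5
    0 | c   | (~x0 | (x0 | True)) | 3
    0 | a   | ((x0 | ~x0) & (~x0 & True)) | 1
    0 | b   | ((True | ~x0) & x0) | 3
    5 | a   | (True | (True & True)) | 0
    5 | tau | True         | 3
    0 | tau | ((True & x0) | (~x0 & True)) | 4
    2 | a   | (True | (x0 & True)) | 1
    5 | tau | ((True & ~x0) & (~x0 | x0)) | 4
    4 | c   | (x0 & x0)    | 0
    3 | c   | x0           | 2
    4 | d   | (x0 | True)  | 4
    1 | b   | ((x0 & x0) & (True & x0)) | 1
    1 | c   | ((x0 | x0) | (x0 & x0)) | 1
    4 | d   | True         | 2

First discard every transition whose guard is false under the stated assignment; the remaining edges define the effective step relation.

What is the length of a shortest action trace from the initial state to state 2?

Breadth-first toward 2:
  Layer 0: {0}
  Layer 1: {1,3,4}
  Layer 2: {2,5}
depth(2)=2, e.g. tau·d

Answer: 2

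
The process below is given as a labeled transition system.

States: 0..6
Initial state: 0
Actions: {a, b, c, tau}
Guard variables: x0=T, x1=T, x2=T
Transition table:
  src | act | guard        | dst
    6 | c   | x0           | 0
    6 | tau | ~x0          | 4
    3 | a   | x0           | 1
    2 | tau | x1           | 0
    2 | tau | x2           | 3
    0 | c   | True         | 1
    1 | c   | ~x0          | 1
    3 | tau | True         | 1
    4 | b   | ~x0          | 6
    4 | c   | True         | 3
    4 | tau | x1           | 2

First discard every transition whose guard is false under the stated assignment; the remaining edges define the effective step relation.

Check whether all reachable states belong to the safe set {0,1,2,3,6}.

Answer: INVARIANT HOLDS

Trace:
Safe = {0,1,2,3,6}
Reachable = {0,1}
  0: ok
  1: ok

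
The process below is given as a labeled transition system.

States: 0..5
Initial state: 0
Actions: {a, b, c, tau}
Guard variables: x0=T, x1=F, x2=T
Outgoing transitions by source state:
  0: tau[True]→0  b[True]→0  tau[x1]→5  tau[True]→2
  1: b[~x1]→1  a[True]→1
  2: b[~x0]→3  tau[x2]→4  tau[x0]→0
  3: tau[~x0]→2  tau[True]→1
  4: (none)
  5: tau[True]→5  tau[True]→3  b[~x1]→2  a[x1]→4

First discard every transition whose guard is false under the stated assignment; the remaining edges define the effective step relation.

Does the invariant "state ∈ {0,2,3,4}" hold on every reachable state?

Allowed set {0,2,3,4}
R = {0,2,4}
  0: ✓
  2: ✓
  4: ✓

Answer: INVARIANT HOLDS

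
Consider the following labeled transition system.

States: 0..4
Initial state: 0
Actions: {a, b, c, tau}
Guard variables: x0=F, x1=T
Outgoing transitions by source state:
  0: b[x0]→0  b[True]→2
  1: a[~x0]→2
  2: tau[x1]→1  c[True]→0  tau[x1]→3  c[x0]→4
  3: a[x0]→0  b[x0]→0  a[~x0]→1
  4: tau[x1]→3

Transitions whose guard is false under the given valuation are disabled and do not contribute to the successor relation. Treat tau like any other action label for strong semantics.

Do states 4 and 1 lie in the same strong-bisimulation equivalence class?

Refine partition for ~:
  P[0] = {{0,1,2,3,4}}
  P[1] = {{0},{1,3},{2},{4}}
  P[2] = {{0},{1},{2},{3},{4}}
5 equivalence class(es) (converged in 3)
[4]={4}  [1]={1}

Answer: NOT BISIMILAR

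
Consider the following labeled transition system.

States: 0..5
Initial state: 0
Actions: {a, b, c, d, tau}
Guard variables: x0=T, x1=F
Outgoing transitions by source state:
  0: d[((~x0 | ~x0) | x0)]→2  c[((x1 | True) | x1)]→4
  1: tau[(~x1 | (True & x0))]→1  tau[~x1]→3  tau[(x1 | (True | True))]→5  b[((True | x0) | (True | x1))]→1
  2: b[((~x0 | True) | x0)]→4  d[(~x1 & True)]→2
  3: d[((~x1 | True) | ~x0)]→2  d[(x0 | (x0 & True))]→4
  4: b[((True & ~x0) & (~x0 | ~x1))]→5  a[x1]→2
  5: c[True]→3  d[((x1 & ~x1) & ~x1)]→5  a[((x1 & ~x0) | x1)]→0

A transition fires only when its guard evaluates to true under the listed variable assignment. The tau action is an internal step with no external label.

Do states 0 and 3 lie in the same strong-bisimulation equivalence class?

Answer: NOT BISIMILAR

Analysis:
Bisimulation quotient by refinement:
  P[0] = {{0,1,2,3,4,5}}
  P[1] = {{0},{1},{2},{3},{4},{5}}
stable after 2 split(s): 6 block(s)
[0]={0}  [3]={3}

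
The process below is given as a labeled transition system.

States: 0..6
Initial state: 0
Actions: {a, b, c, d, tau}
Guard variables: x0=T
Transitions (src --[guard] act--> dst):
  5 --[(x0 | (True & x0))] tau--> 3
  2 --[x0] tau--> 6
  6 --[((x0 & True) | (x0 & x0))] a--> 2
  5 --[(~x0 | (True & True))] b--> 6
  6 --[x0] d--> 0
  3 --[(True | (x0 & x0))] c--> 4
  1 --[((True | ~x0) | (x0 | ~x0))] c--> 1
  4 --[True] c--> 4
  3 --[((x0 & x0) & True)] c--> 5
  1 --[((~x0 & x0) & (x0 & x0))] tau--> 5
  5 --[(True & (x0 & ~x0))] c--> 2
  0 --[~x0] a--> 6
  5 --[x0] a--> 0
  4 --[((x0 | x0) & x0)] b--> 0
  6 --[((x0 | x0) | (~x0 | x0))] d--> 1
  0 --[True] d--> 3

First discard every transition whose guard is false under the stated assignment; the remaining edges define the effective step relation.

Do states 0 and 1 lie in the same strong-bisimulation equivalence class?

Answer: NOT BISIMILAR

Trace:
Compute ~ classes (split until stable):
  round 0: {{0,1,2,3,4,5,6}}
  round 1: {{0},{1,3},{2},{4},{5},{6}}
  round 2: {{0},{1},{2},{3},{4},{5},{6}}
stable after 3 split(s): 7 block(s)
[0]={0}  [1]={1}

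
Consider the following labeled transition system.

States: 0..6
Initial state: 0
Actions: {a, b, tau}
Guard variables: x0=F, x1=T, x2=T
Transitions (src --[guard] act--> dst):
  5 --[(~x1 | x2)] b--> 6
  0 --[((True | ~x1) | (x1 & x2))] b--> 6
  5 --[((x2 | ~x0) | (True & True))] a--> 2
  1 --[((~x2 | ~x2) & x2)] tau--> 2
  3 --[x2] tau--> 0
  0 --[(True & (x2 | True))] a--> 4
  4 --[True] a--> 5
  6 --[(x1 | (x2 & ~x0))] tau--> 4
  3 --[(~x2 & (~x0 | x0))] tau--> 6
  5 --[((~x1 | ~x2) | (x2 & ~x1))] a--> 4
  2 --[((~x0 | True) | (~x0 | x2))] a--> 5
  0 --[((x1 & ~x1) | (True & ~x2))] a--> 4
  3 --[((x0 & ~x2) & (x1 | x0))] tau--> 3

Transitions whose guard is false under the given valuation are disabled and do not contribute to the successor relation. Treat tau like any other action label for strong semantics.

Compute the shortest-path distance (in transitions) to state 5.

Answer: 2

Trace:
BFS to 5:
  Layer 0: {0}
  Layer 1: {4,6}
  Layer 2: {5}
5 enters at depth 2; path a·a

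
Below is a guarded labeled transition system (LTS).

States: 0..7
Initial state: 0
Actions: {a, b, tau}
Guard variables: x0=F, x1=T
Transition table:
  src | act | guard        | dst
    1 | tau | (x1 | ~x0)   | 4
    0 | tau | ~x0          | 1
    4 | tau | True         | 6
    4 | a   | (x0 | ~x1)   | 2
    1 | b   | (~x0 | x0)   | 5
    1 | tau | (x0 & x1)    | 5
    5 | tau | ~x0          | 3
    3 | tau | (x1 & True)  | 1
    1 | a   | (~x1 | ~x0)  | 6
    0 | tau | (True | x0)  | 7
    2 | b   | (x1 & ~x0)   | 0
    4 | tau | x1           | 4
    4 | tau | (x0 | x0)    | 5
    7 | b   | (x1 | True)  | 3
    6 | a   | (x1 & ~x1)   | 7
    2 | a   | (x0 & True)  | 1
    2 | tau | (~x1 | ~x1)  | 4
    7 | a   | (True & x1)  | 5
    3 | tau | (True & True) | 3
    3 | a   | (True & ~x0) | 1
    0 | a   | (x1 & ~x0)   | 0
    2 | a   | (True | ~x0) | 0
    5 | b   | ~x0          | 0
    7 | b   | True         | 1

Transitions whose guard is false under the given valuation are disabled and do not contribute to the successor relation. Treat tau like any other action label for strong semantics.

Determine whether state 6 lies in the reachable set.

18 transition(s) survive guard evaluation.
depth 0: {0}
depth 1: {1,7}  total {0,1,7}
depth 2: {3,4,5,6}  total {0,1,3,4,5,6,7}
R = {0,1,3,4,5,6,7}
witness 6: tau·a

Answer: REACHABLE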